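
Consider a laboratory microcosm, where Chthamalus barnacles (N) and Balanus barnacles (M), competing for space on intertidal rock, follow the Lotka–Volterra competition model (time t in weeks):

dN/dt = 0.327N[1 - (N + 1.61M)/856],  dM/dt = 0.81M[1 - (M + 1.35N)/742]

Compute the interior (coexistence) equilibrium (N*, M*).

N* ≈ 289, M* ≈ 352

Setting both brackets to zero gives the nullclines N + 1.61M = 856 and 1.35N + M = 742.
Substituting M = 742 - 1.35N into the first: N(1 - 1.61·1.35) = 856 - 1.61·742.
So N* = -339/-1.17 = 289, and then M* = 742 - 1.35·289 = 352.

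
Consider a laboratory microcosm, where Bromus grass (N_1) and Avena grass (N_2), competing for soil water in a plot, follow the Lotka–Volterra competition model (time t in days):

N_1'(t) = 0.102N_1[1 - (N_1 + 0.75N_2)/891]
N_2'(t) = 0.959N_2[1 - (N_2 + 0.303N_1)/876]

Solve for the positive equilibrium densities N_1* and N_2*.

N_1* ≈ 303, N_2* ≈ 784

Setting both brackets to zero gives the nullclines N_1 + 0.75N_2 = 891 and 0.303N_1 + N_2 = 876.
Substituting N_2 = 876 - 0.303N_1 into the first: N_1(1 - 0.75·0.303) = 891 - 0.75·876.
So N_1* = 234/0.773 = 303, and then N_2* = 876 - 0.303·303 = 784.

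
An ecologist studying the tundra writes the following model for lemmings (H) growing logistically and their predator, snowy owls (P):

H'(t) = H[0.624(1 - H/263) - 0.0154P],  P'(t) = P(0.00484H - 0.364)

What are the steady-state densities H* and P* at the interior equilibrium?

From dP/dt = 0 with P > 0: 0.00484H* = 0.364, so H* = 75.2.
Substitute into dH/dt = 0: 0.624(1 - 75.2/263) = 0.0154P*.
The bracket is 0.714, giving P* = 0.446/0.0154 = 28.9.

H* ≈ 75.2, P* ≈ 28.9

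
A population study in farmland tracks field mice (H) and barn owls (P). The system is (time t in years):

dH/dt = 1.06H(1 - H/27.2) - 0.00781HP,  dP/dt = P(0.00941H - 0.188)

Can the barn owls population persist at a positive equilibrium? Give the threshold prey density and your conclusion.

The predator equation gives dP/dt > 0 only when H > 0.188/0.00941 = 20.
Without the predator, H → K = 27.2. Since 27.2 > 20, the predator can invade and persist.

Threshold H = 20; K > 20, so yes, the predator persists.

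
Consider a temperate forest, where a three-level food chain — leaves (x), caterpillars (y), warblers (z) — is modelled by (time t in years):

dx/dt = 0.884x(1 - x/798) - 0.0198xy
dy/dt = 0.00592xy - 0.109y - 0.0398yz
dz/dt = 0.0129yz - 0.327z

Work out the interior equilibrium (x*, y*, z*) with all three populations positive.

x* ≈ 345, y* ≈ 25.3, z* ≈ 48.6

From dz/dt = 0: 0.0129y* = 0.327, so y* = 25.3.
From dx/dt = 0: 0.884(1 - x*/798) = 0.0198·25.3, giving x* = 798·(1 - 0.568) = 345.
From dy/dt = 0: 0.00592·345 - 0.109 = 0.0398z*, so z* = 1.93/0.0398 = 48.6.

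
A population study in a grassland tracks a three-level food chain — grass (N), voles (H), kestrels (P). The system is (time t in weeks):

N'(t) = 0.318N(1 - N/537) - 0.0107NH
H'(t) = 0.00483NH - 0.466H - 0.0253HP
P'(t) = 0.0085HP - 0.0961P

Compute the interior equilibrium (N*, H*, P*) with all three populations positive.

From dP/dt = 0: 0.0085H* = 0.0961, so H* = 11.3.
From dN/dt = 0: 0.318(1 - N*/537) = 0.0107·11.3, giving N* = 537·(1 - 0.38) = 333.
From dH/dt = 0: 0.00483·333 - 0.466 = 0.0253P*, so P* = 1.14/0.0253 = 45.1.

N* ≈ 333, H* ≈ 11.3, P* ≈ 45.1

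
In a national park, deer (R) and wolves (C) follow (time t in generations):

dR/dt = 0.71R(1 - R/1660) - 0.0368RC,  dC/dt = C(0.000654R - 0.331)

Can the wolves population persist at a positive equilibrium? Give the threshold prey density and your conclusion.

Threshold R = 506; K > 506, so yes, the predator persists.

The predator equation gives dC/dt > 0 only when R > 0.331/0.000654 = 506.
Without the predator, R → K = 1660. Since 1660 > 506, the predator can invade and persist.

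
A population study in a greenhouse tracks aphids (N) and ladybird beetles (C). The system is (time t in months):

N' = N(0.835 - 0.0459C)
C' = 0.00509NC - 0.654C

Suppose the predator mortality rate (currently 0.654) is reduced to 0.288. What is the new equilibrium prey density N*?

At the interior fixed point, setting dC/dt = 0 with C > 0 fixes N* = (predator death rate)/(NC coefficient) — independent of the other coefficients.
With the change, N* = 0.288/0.00509 = 56.6; it falls from 128.

N* ≈ 56.6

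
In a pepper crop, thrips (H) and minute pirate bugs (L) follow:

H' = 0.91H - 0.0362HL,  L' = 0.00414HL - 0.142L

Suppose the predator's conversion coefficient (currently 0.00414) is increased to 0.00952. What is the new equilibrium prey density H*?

At the interior fixed point, setting dL/dt = 0 with L > 0 fixes H* = (predator death rate)/(HL coefficient) — independent of the other coefficients.
With the change, H* = 0.142/0.00952 = 14.9; it falls from 34.3.

H* ≈ 14.9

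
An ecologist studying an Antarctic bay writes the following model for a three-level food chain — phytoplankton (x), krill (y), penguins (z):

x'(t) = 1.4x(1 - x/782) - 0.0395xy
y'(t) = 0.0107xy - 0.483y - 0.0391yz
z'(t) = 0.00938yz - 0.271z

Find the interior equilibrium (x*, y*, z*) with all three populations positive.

From dz/dt = 0: 0.00938y* = 0.271, so y* = 28.9.
From dx/dt = 0: 1.4(1 - x*/782) = 0.0395·28.9, giving x* = 782·(1 - 0.815) = 145.
From dy/dt = 0: 0.0107·145 - 0.483 = 0.0391z*, so z* = 1.06/0.0391 = 27.2.

x* ≈ 145, y* ≈ 28.9, z* ≈ 27.2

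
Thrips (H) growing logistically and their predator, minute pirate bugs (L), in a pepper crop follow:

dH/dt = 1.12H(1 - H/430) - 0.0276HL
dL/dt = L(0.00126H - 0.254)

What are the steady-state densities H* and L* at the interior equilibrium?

From dL/dt = 0 with L > 0: 0.00126H* = 0.254, so H* = 202.
Substitute into dH/dt = 0: 1.12(1 - 202/430) = 0.0276L*.
The bracket is 0.531, giving L* = 0.595/0.0276 = 21.6.

H* ≈ 202, L* ≈ 21.6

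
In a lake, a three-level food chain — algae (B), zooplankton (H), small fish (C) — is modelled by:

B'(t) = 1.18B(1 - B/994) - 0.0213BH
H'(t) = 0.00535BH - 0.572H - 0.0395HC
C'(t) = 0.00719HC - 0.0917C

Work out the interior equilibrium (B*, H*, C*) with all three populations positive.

B* ≈ 765, H* ≈ 12.8, C* ≈ 89.2

From dC/dt = 0: 0.00719H* = 0.0917, so H* = 12.8.
From dB/dt = 0: 1.18(1 - B*/994) = 0.0213·12.8, giving B* = 994·(1 - 0.23) = 765.
From dH/dt = 0: 0.00535·765 - 0.572 = 0.0395C*, so C* = 3.52/0.0395 = 89.2.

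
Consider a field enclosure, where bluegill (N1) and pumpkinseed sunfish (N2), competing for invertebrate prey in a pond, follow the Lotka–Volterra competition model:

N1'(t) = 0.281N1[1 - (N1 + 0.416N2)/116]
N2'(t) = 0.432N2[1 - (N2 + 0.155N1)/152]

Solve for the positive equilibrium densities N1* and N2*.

N1* ≈ 56.4, N2* ≈ 143

Setting both brackets to zero gives the nullclines N1 + 0.416N2 = 116 and 0.155N1 + N2 = 152.
Substituting N2 = 152 - 0.155N1 into the first: N1(1 - 0.416·0.155) = 116 - 0.416·152.
So N1* = 52.8/0.936 = 56.4, and then N2* = 152 - 0.155·56.4 = 143.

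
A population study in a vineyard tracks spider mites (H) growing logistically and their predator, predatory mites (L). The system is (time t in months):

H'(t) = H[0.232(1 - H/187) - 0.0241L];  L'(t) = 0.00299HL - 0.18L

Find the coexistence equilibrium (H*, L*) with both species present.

H* ≈ 60.2, L* ≈ 6.53

From dL/dt = 0 with L > 0: 0.00299H* = 0.18, so H* = 60.2.
Substitute into dH/dt = 0: 0.232(1 - 60.2/187) = 0.0241L*.
The bracket is 0.678, giving L* = 0.157/0.0241 = 6.53.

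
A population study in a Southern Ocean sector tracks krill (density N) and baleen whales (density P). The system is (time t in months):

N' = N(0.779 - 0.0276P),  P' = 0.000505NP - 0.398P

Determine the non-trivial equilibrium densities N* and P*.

N* ≈ 788, P* ≈ 28.2

Set dP/dt = 0 with P > 0: 0.000505N - 0.398 = 0, so N* = 0.398/0.000505 = 788.
Set dN/dt = 0 with N > 0: 0.779 - 0.0276P = 0, so P* = 0.779/0.0276 = 28.2.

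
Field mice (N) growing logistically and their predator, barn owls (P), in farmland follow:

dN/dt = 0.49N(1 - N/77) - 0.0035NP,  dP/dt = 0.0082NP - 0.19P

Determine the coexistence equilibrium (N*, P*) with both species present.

From dP/dt = 0 with P > 0: 0.0082N* = 0.19, so N* = 23.2.
Substitute into dN/dt = 0: 0.49(1 - 23.2/77) = 0.0035P*.
The bracket is 0.699, giving P* = 0.343/0.0035 = 97.9.

N* ≈ 23.2, P* ≈ 97.9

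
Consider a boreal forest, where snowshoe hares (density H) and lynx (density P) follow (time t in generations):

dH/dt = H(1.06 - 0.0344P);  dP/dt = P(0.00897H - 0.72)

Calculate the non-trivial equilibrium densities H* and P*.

H* ≈ 80.3, P* ≈ 30.8

Set dP/dt = 0 with P > 0: 0.00897H - 0.72 = 0, so H* = 0.72/0.00897 = 80.3.
Set dH/dt = 0 with H > 0: 1.06 - 0.0344P = 0, so P* = 1.06/0.0344 = 30.8.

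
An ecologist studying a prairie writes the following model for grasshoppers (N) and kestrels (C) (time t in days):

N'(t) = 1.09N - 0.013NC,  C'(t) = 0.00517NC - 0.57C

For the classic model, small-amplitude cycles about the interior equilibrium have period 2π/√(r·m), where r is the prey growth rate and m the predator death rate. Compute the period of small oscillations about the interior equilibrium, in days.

Here r = 1.09 and m = 0.57, so r·m = 0.621.
ω = √0.621 = 0.788 per day, hence T = 2π/ω ≈ 7.97 days.

T ≈ 7.97 days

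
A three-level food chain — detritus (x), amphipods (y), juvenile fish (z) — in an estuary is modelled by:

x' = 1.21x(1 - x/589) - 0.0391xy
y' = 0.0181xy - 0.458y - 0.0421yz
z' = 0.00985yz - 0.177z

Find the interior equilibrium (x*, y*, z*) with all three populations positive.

x* ≈ 247, y* ≈ 18, z* ≈ 95.3

From dz/dt = 0: 0.00985y* = 0.177, so y* = 18.
From dx/dt = 0: 1.21(1 - x*/589) = 0.0391·18, giving x* = 589·(1 - 0.581) = 247.
From dy/dt = 0: 0.0181·247 - 0.458 = 0.0421z*, so z* = 4.01/0.0421 = 95.3.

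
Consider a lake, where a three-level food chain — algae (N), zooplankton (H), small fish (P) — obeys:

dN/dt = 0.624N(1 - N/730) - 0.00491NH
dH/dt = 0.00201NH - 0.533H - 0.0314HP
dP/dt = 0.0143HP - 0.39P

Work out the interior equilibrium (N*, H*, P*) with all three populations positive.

From dP/dt = 0: 0.0143H* = 0.39, so H* = 27.3.
From dN/dt = 0: 0.624(1 - N*/730) = 0.00491·27.3, giving N* = 730·(1 - 0.215) = 573.
From dH/dt = 0: 0.00201·573 - 0.533 = 0.0314P*, so P* = 0.619/0.0314 = 19.7.

N* ≈ 573, H* ≈ 27.3, P* ≈ 19.7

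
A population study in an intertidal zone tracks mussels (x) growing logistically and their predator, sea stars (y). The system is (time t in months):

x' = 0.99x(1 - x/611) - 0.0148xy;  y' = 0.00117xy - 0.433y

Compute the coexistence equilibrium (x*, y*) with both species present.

From dy/dt = 0 with y > 0: 0.00117x* = 0.433, so x* = 370.
Substitute into dx/dt = 0: 0.99(1 - 370/611) = 0.0148y*.
The bracket is 0.394, giving y* = 0.39/0.0148 = 26.4.

x* ≈ 370, y* ≈ 26.4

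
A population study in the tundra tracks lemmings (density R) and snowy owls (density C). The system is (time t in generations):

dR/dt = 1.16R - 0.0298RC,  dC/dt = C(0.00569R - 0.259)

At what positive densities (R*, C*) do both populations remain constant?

Set dC/dt = 0 with C > 0: 0.00569R - 0.259 = 0, so R* = 0.259/0.00569 = 45.5.
Set dR/dt = 0 with R > 0: 1.16 - 0.0298C = 0, so C* = 1.16/0.0298 = 38.9.

R* ≈ 45.5, C* ≈ 38.9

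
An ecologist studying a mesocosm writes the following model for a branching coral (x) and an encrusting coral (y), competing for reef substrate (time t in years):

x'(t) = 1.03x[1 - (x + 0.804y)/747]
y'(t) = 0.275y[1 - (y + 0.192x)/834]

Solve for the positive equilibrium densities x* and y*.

x* ≈ 90.4, y* ≈ 817

Setting both brackets to zero gives the nullclines x + 0.804y = 747 and 0.192x + y = 834.
Substituting y = 834 - 0.192x into the first: x(1 - 0.804·0.192) = 747 - 0.804·834.
So x* = 76.5/0.846 = 90.4, and then y* = 834 - 0.192·90.4 = 817.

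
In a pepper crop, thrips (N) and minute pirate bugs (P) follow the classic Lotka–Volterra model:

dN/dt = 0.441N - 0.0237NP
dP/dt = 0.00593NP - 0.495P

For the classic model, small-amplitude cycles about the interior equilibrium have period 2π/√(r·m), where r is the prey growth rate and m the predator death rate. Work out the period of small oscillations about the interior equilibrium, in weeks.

Here r = 0.441 and m = 0.495, so r·m = 0.218.
ω = √0.218 = 0.467 per week, hence T = 2π/ω ≈ 13.4 weeks.

T ≈ 13.4 weeks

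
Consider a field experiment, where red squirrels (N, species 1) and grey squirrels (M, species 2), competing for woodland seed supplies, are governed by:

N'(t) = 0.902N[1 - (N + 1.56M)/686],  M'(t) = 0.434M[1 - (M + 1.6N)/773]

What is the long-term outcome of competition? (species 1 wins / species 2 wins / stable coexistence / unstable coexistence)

Compare the nullcline intercepts: K1/α12 = 686/1.56 = 440 < K2 = 773; K2/α21 = 773/1.6 = 483 < K1 = 686.
Since both are reversed, neither can invade when rare; the interior point is a saddle.

unstable coexistence (outcome depends on initial conditions)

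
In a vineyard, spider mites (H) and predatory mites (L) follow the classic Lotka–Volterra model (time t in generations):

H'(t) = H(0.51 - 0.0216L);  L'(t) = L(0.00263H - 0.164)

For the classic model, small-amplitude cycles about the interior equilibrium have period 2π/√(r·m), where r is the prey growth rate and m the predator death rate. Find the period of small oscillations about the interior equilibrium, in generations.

T ≈ 21.7 generations

Here r = 0.51 and m = 0.164, so r·m = 0.0836.
ω = √0.0836 = 0.289 per generation, hence T = 2π/ω ≈ 21.7 generations.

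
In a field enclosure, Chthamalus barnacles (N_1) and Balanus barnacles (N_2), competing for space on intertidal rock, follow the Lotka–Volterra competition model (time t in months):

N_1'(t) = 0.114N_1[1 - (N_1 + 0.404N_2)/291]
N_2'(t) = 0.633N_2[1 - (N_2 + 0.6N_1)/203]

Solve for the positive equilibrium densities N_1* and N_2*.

Setting both brackets to zero gives the nullclines N_1 + 0.404N_2 = 291 and 0.6N_1 + N_2 = 203.
Substituting N_2 = 203 - 0.6N_1 into the first: N_1(1 - 0.404·0.6) = 291 - 0.404·203.
So N_1* = 209/0.758 = 276, and then N_2* = 203 - 0.6·276 = 37.5.

N_1* ≈ 276, N_2* ≈ 37.5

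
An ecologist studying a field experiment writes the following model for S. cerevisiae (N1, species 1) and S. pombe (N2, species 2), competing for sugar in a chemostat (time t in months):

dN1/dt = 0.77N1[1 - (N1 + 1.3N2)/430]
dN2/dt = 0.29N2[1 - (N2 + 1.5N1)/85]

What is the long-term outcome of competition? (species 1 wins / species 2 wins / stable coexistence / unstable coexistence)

Compare the nullcline intercepts: K1/α12 = 430/1.3 = 331 > K2 = 85; K2/α21 = 85/1.5 = 56.7 < K1 = 430.
Since the inequalities point opposite ways, species 1 can invade but species 2 cannot.

species 1 excludes species 2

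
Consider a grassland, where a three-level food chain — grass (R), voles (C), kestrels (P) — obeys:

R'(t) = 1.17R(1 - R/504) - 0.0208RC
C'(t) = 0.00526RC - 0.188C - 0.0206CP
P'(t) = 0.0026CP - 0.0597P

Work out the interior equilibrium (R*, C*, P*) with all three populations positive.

From dP/dt = 0: 0.0026C* = 0.0597, so C* = 23.
From dR/dt = 0: 1.17(1 - R*/504) = 0.0208·23, giving R* = 504·(1 - 0.408) = 298.
From dC/dt = 0: 0.00526·298 - 0.188 = 0.0206P*, so P* = 1.38/0.0206 = 67.

R* ≈ 298, C* ≈ 23, P* ≈ 67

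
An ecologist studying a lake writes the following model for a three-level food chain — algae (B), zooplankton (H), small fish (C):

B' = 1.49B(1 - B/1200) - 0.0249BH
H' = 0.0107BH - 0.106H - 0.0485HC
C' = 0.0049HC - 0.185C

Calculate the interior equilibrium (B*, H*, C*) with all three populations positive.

B* ≈ 443, H* ≈ 37.8, C* ≈ 95.5

From dC/dt = 0: 0.0049H* = 0.185, so H* = 37.8.
From dB/dt = 0: 1.49(1 - B*/1200) = 0.0249·37.8, giving B* = 1200·(1 - 0.631) = 443.
From dH/dt = 0: 0.0107·443 - 0.106 = 0.0485C*, so C* = 4.63/0.0485 = 95.5.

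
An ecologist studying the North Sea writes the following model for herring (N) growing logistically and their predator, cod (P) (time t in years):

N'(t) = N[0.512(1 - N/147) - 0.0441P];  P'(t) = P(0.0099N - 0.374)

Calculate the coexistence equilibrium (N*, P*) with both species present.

From dP/dt = 0 with P > 0: 0.0099N* = 0.374, so N* = 37.8.
Substitute into dN/dt = 0: 0.512(1 - 37.8/147) = 0.0441P*.
The bracket is 0.743, giving P* = 0.38/0.0441 = 8.63.

N* ≈ 37.8, P* ≈ 8.63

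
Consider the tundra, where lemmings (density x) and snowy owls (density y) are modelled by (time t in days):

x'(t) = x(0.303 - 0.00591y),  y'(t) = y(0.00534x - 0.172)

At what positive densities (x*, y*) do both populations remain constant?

x* ≈ 32.2, y* ≈ 51.3

Set dy/dt = 0 with y > 0: 0.00534x - 0.172 = 0, so x* = 0.172/0.00534 = 32.2.
Set dx/dt = 0 with x > 0: 0.303 - 0.00591y = 0, so y* = 0.303/0.00591 = 51.3.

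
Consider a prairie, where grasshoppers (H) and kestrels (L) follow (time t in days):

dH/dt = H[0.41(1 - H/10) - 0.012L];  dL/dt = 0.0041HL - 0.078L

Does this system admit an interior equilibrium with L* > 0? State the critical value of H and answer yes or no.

Threshold H = 19; K < 19, so no, the predator goes extinct.

The predator equation gives dL/dt > 0 only when H > 0.078/0.0041 = 19.
Without the predator, H → K = 10. Since 10 < 19, the predator cannot invade.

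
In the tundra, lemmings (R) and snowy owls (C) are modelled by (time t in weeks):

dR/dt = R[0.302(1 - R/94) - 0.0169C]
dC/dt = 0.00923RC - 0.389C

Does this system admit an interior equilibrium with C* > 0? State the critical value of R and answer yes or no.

The predator equation gives dC/dt > 0 only when R > 0.389/0.00923 = 42.1.
Without the predator, R → K = 94. Since 94 > 42.1, the predator can invade and persist.

Threshold R = 42.1; K > 42.1, so yes, the predator persists.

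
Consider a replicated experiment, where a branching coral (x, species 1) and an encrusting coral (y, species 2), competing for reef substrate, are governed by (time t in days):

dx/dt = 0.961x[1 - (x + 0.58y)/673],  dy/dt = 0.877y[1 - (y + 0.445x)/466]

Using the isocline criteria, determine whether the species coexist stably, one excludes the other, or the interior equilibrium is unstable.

Compare the nullcline intercepts: K1/α12 = 673/0.58 = 1160 > K2 = 466; K2/α21 = 466/0.445 = 1050 > K1 = 673.
Since both inequalities hold, each species can invade when rare, so the interior equilibrium is stable.

stable coexistence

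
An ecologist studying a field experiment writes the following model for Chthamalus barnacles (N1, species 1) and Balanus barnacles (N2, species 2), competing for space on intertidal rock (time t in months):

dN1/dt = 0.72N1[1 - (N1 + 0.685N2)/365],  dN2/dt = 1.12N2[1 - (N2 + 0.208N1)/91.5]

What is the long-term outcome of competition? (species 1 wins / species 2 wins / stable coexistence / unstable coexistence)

Compare the nullcline intercepts: K1/α12 = 365/0.685 = 533 > K2 = 91.5; K2/α21 = 91.5/0.208 = 440 > K1 = 365.
Since both inequalities hold, each species can invade when rare, so the interior equilibrium is stable.

stable coexistence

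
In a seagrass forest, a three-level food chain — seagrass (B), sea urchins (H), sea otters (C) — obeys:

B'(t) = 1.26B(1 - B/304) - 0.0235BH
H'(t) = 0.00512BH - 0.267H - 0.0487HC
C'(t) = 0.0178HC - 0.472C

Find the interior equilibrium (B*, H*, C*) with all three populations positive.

B* ≈ 154, H* ≈ 26.5, C* ≈ 10.7

From dC/dt = 0: 0.0178H* = 0.472, so H* = 26.5.
From dB/dt = 0: 1.26(1 - B*/304) = 0.0235·26.5, giving B* = 304·(1 - 0.495) = 154.
From dH/dt = 0: 0.00512·154 - 0.267 = 0.0487C*, so C* = 0.52/0.0487 = 10.7.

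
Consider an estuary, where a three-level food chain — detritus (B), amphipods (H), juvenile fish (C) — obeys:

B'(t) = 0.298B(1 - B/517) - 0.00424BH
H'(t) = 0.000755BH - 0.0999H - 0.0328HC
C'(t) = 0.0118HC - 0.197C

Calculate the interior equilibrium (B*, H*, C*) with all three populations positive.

From dC/dt = 0: 0.0118H* = 0.197, so H* = 16.7.
From dB/dt = 0: 0.298(1 - B*/517) = 0.00424·16.7, giving B* = 517·(1 - 0.238) = 394.
From dH/dt = 0: 0.000755·394 - 0.0999 = 0.0328C*, so C* = 0.198/0.0328 = 6.03.

B* ≈ 394, H* ≈ 16.7, C* ≈ 6.03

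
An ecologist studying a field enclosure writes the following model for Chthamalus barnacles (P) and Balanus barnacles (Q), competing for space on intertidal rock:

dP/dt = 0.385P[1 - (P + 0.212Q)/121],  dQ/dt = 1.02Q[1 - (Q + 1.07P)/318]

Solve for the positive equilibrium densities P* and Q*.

P* ≈ 69.3, Q* ≈ 244

Setting both brackets to zero gives the nullclines P + 0.212Q = 121 and 1.07P + Q = 318.
Substituting Q = 318 - 1.07P into the first: P(1 - 0.212·1.07) = 121 - 0.212·318.
So P* = 53.6/0.773 = 69.3, and then Q* = 318 - 1.07·69.3 = 244.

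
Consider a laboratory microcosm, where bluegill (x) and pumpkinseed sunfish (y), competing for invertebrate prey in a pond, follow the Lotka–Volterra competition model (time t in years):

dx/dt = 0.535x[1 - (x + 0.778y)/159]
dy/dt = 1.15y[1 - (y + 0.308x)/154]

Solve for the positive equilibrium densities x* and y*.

x* ≈ 51.5, y* ≈ 138

Setting both brackets to zero gives the nullclines x + 0.778y = 159 and 0.308x + y = 154.
Substituting y = 154 - 0.308x into the first: x(1 - 0.778·0.308) = 159 - 0.778·154.
So x* = 39.2/0.76 = 51.5, and then y* = 154 - 0.308·51.5 = 138.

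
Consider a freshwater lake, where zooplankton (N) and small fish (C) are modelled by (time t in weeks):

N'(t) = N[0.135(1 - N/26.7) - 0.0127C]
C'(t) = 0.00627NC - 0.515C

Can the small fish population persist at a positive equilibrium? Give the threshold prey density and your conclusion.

Threshold N = 82.1; K < 82.1, so no, the predator goes extinct.

The predator equation gives dC/dt > 0 only when N > 0.515/0.00627 = 82.1.
Without the predator, N → K = 26.7. Since 26.7 < 82.1, the predator cannot invade.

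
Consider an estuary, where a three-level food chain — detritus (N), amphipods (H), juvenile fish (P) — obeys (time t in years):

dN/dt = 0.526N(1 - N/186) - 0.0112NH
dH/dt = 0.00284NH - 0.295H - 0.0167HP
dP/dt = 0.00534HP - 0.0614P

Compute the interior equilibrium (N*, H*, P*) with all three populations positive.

N* ≈ 140, H* ≈ 11.5, P* ≈ 6.22

From dP/dt = 0: 0.00534H* = 0.0614, so H* = 11.5.
From dN/dt = 0: 0.526(1 - N*/186) = 0.0112·11.5, giving N* = 186·(1 - 0.245) = 140.
From dH/dt = 0: 0.00284·140 - 0.295 = 0.0167P*, so P* = 0.104/0.0167 = 6.22.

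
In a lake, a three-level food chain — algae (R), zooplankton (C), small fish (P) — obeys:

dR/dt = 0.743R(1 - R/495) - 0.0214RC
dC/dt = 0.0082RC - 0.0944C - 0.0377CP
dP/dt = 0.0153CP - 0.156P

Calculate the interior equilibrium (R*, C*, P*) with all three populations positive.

R* ≈ 350, C* ≈ 10.2, P* ≈ 73.5

From dP/dt = 0: 0.0153C* = 0.156, so C* = 10.2.
From dR/dt = 0: 0.743(1 - R*/495) = 0.0214·10.2, giving R* = 495·(1 - 0.294) = 350.
From dC/dt = 0: 0.0082·350 - 0.0944 = 0.0377P*, so P* = 2.77/0.0377 = 73.5.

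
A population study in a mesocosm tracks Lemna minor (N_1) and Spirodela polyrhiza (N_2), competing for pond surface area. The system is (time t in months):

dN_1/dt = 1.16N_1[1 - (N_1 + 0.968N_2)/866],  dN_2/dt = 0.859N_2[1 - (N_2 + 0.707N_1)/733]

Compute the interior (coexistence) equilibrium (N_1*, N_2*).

Setting both brackets to zero gives the nullclines N_1 + 0.968N_2 = 866 and 0.707N_1 + N_2 = 733.
Substituting N_2 = 733 - 0.707N_1 into the first: N_1(1 - 0.968·0.707) = 866 - 0.968·733.
So N_1* = 156/0.316 = 496, and then N_2* = 733 - 0.707·496 = 383.

N_1* ≈ 496, N_2* ≈ 383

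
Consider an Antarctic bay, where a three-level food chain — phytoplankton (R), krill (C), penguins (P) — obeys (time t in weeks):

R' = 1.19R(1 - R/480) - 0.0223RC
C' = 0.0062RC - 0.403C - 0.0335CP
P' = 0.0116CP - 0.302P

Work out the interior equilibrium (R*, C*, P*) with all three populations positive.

From dP/dt = 0: 0.0116C* = 0.302, so C* = 26.
From dR/dt = 0: 1.19(1 - R*/480) = 0.0223·26, giving R* = 480·(1 - 0.488) = 246.
From dC/dt = 0: 0.0062·246 - 0.403 = 0.0335P*, so P* = 1.12/0.0335 = 33.5.

R* ≈ 246, C* ≈ 26, P* ≈ 33.5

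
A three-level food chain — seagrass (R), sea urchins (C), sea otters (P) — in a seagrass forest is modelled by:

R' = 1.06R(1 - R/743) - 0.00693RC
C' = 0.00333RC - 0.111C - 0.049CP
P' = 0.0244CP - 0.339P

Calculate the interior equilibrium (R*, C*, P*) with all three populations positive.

From dP/dt = 0: 0.0244C* = 0.339, so C* = 13.9.
From dR/dt = 0: 1.06(1 - R*/743) = 0.00693·13.9, giving R* = 743·(1 - 0.0908) = 676.
From dC/dt = 0: 0.00333·676 - 0.111 = 0.049P*, so P* = 2.14/0.049 = 43.6.

R* ≈ 676, C* ≈ 13.9, P* ≈ 43.6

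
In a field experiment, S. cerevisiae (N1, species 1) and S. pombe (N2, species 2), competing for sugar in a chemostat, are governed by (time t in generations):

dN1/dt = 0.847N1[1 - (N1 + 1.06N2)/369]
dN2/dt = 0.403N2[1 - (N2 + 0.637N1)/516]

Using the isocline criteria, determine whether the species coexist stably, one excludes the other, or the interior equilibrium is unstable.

species 2 excludes species 1

Compare the nullcline intercepts: K1/α12 = 369/1.06 = 348 < K2 = 516; K2/α21 = 516/0.637 = 810 > K1 = 369.
Since the inequalities point opposite ways, species 2 can invade but species 1 cannot.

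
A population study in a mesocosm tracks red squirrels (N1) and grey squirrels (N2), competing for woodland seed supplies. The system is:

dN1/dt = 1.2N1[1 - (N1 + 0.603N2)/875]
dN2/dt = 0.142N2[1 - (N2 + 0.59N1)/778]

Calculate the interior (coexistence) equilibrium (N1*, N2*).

N1* ≈ 630, N2* ≈ 406

Setting both brackets to zero gives the nullclines N1 + 0.603N2 = 875 and 0.59N1 + N2 = 778.
Substituting N2 = 778 - 0.59N1 into the first: N1(1 - 0.603·0.59) = 875 - 0.603·778.
So N1* = 406/0.644 = 630, and then N2* = 778 - 0.59·630 = 406.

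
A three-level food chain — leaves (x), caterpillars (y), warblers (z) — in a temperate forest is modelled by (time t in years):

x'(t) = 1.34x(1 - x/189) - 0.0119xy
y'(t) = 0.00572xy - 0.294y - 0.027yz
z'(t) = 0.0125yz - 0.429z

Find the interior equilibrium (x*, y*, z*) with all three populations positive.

From dz/dt = 0: 0.0125y* = 0.429, so y* = 34.3.
From dx/dt = 0: 1.34(1 - x*/189) = 0.0119·34.3, giving x* = 189·(1 - 0.305) = 131.
From dy/dt = 0: 0.00572·131 - 0.294 = 0.027z*, so z* = 0.458/0.027 = 16.9.

x* ≈ 131, y* ≈ 34.3, z* ≈ 16.9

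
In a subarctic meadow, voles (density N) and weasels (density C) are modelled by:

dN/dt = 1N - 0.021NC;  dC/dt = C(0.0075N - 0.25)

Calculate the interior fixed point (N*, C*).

N* ≈ 33.3, C* ≈ 47.6

Set dC/dt = 0 with C > 0: 0.0075N - 0.25 = 0, so N* = 0.25/0.0075 = 33.3.
Set dN/dt = 0 with N > 0: 1 - 0.021C = 0, so C* = 1/0.021 = 47.6.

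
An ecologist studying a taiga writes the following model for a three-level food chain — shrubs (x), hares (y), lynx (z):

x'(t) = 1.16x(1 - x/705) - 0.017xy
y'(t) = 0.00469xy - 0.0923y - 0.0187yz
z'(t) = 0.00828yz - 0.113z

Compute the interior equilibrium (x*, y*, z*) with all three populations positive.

From dz/dt = 0: 0.00828y* = 0.113, so y* = 13.6.
From dx/dt = 0: 1.16(1 - x*/705) = 0.017·13.6, giving x* = 705·(1 - 0.2) = 564.
From dy/dt = 0: 0.00469·564 - 0.0923 = 0.0187z*, so z* = 2.55/0.0187 = 137.

x* ≈ 564, y* ≈ 13.6, z* ≈ 137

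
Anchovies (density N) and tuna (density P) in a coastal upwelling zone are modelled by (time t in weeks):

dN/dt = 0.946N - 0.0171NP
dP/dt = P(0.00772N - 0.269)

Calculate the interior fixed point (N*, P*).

N* ≈ 34.8, P* ≈ 55.3

Set dP/dt = 0 with P > 0: 0.00772N - 0.269 = 0, so N* = 0.269/0.00772 = 34.8.
Set dN/dt = 0 with N > 0: 0.946 - 0.0171P = 0, so P* = 0.946/0.0171 = 55.3.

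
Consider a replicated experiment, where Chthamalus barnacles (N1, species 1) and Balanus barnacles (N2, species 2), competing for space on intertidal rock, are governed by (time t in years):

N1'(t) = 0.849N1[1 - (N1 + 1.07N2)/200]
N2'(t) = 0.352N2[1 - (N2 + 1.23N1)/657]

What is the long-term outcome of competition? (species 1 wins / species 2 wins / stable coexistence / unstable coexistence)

species 2 excludes species 1

Compare the nullcline intercepts: K1/α12 = 200/1.07 = 187 < K2 = 657; K2/α21 = 657/1.23 = 534 > K1 = 200.
Since the inequalities point opposite ways, species 2 can invade but species 1 cannot.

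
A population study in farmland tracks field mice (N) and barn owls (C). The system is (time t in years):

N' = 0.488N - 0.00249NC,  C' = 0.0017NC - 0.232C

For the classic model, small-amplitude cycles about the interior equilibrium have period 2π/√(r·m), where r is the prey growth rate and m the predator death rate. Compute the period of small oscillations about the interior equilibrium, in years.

T ≈ 18.7 years

Here r = 0.488 and m = 0.232, so r·m = 0.113.
ω = √0.113 = 0.336 per year, hence T = 2π/ω ≈ 18.7 years.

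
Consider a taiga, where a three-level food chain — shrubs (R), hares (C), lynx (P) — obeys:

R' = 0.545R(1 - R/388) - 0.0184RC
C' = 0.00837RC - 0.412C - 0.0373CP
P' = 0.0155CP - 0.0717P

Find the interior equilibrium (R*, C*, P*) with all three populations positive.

From dP/dt = 0: 0.0155C* = 0.0717, so C* = 4.63.
From dR/dt = 0: 0.545(1 - R*/388) = 0.0184·4.63, giving R* = 388·(1 - 0.156) = 327.
From dC/dt = 0: 0.00837·327 - 0.412 = 0.0373P*, so P* = 2.33/0.0373 = 62.4.

R* ≈ 327, C* ≈ 4.63, P* ≈ 62.4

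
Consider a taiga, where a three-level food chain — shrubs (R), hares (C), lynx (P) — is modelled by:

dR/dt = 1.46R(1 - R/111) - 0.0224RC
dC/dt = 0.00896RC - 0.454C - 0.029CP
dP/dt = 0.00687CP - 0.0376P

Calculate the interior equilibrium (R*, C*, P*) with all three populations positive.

R* ≈ 102, C* ≈ 5.47, P* ≈ 15.8

From dP/dt = 0: 0.00687C* = 0.0376, so C* = 5.47.
From dR/dt = 0: 1.46(1 - R*/111) = 0.0224·5.47, giving R* = 111·(1 - 0.084) = 102.
From dC/dt = 0: 0.00896·102 - 0.454 = 0.029P*, so P* = 0.457/0.029 = 15.8.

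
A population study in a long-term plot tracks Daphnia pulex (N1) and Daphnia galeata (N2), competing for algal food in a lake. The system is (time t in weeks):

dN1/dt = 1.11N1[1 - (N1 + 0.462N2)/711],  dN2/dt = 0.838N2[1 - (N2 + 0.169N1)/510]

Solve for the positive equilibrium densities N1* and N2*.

Setting both brackets to zero gives the nullclines N1 + 0.462N2 = 711 and 0.169N1 + N2 = 510.
Substituting N2 = 510 - 0.169N1 into the first: N1(1 - 0.462·0.169) = 711 - 0.462·510.
So N1* = 475/0.922 = 516, and then N2* = 510 - 0.169·516 = 423.

N1* ≈ 516, N2* ≈ 423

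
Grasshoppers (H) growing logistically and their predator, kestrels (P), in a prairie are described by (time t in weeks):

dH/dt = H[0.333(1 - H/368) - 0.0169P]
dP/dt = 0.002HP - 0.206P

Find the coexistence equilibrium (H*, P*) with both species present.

H* ≈ 103, P* ≈ 14.2

From dP/dt = 0 with P > 0: 0.002H* = 0.206, so H* = 103.
Substitute into dH/dt = 0: 0.333(1 - 103/368) = 0.0169P*.
The bracket is 0.72, giving P* = 0.24/0.0169 = 14.2.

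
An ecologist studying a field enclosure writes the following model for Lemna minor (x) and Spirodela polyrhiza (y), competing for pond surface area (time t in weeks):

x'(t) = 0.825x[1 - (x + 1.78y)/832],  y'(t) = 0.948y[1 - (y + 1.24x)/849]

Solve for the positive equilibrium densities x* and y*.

Setting both brackets to zero gives the nullclines x + 1.78y = 832 and 1.24x + y = 849.
Substituting y = 849 - 1.24x into the first: x(1 - 1.78·1.24) = 832 - 1.78·849.
So x* = -679/-1.21 = 563, and then y* = 849 - 1.24·563 = 151.

x* ≈ 563, y* ≈ 151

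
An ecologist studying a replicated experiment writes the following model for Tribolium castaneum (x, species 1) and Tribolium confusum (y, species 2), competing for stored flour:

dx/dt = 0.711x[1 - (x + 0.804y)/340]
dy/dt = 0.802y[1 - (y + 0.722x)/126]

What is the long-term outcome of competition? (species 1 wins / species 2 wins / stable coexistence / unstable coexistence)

species 1 excludes species 2

Compare the nullcline intercepts: K1/α12 = 340/0.804 = 423 > K2 = 126; K2/α21 = 126/0.722 = 175 < K1 = 340.
Since the inequalities point opposite ways, species 1 can invade but species 2 cannot.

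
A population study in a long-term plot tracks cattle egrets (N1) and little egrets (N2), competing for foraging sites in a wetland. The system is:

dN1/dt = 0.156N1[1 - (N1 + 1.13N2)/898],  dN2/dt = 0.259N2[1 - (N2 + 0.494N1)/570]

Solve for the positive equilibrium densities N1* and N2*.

N1* ≈ 575, N2* ≈ 286

Setting both brackets to zero gives the nullclines N1 + 1.13N2 = 898 and 0.494N1 + N2 = 570.
Substituting N2 = 570 - 0.494N1 into the first: N1(1 - 1.13·0.494) = 898 - 1.13·570.
So N1* = 254/0.442 = 575, and then N2* = 570 - 0.494·575 = 286.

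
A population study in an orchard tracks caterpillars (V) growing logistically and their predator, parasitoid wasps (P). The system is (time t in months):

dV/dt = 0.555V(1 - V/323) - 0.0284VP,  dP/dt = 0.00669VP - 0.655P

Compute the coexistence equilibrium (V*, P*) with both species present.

From dP/dt = 0 with P > 0: 0.00669V* = 0.655, so V* = 97.9.
Substitute into dV/dt = 0: 0.555(1 - 97.9/323) = 0.0284P*.
The bracket is 0.697, giving P* = 0.387/0.0284 = 13.6.

V* ≈ 97.9, P* ≈ 13.6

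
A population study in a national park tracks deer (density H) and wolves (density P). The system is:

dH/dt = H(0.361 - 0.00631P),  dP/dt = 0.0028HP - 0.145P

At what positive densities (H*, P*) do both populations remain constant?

H* ≈ 51.8, P* ≈ 57.2

Set dP/dt = 0 with P > 0: 0.0028H - 0.145 = 0, so H* = 0.145/0.0028 = 51.8.
Set dH/dt = 0 with H > 0: 0.361 - 0.00631P = 0, so P* = 0.361/0.00631 = 57.2.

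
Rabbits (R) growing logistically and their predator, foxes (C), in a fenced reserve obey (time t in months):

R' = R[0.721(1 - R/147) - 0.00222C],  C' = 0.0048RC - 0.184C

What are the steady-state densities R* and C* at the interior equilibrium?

From dC/dt = 0 with C > 0: 0.0048R* = 0.184, so R* = 38.3.
Substitute into dR/dt = 0: 0.721(1 - 38.3/147) = 0.00222C*.
The bracket is 0.739, giving C* = 0.533/0.00222 = 240.

R* ≈ 38.3, C* ≈ 240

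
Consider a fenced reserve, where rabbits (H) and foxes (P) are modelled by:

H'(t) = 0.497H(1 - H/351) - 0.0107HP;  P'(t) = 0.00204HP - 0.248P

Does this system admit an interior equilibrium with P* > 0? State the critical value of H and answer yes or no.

The predator equation gives dP/dt > 0 only when H > 0.248/0.00204 = 122.
Without the predator, H → K = 351. Since 351 > 122, the predator can invade and persist.

Threshold H = 122; K > 122, so yes, the predator persists.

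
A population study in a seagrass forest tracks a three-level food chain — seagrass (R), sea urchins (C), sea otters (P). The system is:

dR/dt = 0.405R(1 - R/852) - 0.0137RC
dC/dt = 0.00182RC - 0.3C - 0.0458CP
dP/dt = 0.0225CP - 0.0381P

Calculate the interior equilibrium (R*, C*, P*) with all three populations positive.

R* ≈ 803, C* ≈ 1.69, P* ≈ 25.4

From dP/dt = 0: 0.0225C* = 0.0381, so C* = 1.69.
From dR/dt = 0: 0.405(1 - R*/852) = 0.0137·1.69, giving R* = 852·(1 - 0.0573) = 803.
From dC/dt = 0: 0.00182·803 - 0.3 = 0.0458P*, so P* = 1.16/0.0458 = 25.4.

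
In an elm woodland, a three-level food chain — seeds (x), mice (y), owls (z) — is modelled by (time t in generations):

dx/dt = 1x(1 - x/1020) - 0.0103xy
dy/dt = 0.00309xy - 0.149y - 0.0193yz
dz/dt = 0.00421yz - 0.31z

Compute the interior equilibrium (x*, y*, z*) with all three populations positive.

x* ≈ 246, y* ≈ 73.6, z* ≈ 31.7

From dz/dt = 0: 0.00421y* = 0.31, so y* = 73.6.
From dx/dt = 0: 1(1 - x*/1020) = 0.0103·73.6, giving x* = 1020·(1 - 0.758) = 246.
From dy/dt = 0: 0.00309·246 - 0.149 = 0.0193z*, so z* = 0.612/0.0193 = 31.7.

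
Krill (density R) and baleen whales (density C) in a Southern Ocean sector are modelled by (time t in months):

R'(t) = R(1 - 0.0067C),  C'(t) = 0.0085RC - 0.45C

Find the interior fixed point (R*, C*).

Set dC/dt = 0 with C > 0: 0.0085R - 0.45 = 0, so R* = 0.45/0.0085 = 52.9.
Set dR/dt = 0 with R > 0: 1 - 0.0067C = 0, so C* = 1/0.0067 = 149.

R* ≈ 52.9, C* ≈ 149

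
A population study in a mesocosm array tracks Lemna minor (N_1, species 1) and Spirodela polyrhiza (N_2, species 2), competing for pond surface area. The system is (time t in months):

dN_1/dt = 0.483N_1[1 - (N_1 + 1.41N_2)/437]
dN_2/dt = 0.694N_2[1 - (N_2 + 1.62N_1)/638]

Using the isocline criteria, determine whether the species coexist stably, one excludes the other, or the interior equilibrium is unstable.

Compare the nullcline intercepts: K1/α12 = 437/1.41 = 310 < K2 = 638; K2/α21 = 638/1.62 = 394 < K1 = 437.
Since both are reversed, neither can invade when rare; the interior point is a saddle.

unstable coexistence (outcome depends on initial conditions)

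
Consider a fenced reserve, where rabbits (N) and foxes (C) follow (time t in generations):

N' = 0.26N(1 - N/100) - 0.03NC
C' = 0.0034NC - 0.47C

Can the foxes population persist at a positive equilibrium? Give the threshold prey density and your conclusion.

Threshold N = 138; K < 138, so no, the predator goes extinct.

The predator equation gives dC/dt > 0 only when N > 0.47/0.0034 = 138.
Without the predator, N → K = 100. Since 100 < 138, the predator cannot invade.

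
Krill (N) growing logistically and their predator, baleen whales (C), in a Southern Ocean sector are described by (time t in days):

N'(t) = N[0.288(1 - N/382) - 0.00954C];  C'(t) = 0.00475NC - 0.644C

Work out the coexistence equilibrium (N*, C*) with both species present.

N* ≈ 136, C* ≈ 19.5

From dC/dt = 0 with C > 0: 0.00475N* = 0.644, so N* = 136.
Substitute into dN/dt = 0: 0.288(1 - 136/382) = 0.00954C*.
The bracket is 0.645, giving C* = 0.186/0.00954 = 19.5.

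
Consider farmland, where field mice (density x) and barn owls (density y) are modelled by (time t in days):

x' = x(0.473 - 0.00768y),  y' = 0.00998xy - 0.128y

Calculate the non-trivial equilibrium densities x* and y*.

x* ≈ 12.8, y* ≈ 61.6

Set dy/dt = 0 with y > 0: 0.00998x - 0.128 = 0, so x* = 0.128/0.00998 = 12.8.
Set dx/dt = 0 with x > 0: 0.473 - 0.00768y = 0, so y* = 0.473/0.00768 = 61.6.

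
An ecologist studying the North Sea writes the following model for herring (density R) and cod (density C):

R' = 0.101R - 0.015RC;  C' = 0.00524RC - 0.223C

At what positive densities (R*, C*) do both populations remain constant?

R* ≈ 42.6, C* ≈ 6.73

Set dC/dt = 0 with C > 0: 0.00524R - 0.223 = 0, so R* = 0.223/0.00524 = 42.6.
Set dR/dt = 0 with R > 0: 0.101 - 0.015C = 0, so C* = 0.101/0.015 = 6.73.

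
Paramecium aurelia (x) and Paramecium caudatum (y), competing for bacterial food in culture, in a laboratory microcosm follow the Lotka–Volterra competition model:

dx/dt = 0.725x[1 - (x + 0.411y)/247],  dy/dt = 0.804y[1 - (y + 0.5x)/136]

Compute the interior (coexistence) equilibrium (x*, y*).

Setting both brackets to zero gives the nullclines x + 0.411y = 247 and 0.5x + y = 136.
Substituting y = 136 - 0.5x into the first: x(1 - 0.411·0.5) = 247 - 0.411·136.
So x* = 191/0.794 = 241, and then y* = 136 - 0.5·241 = 15.7.

x* ≈ 241, y* ≈ 15.7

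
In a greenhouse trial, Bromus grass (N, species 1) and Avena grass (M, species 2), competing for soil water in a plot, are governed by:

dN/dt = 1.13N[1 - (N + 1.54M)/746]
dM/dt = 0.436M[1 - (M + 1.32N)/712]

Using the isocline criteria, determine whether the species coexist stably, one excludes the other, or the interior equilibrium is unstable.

Compare the nullcline intercepts: K1/α12 = 746/1.54 = 484 < K2 = 712; K2/α21 = 712/1.32 = 539 < K1 = 746.
Since both are reversed, neither can invade when rare; the interior point is a saddle.

unstable coexistence (outcome depends on initial conditions)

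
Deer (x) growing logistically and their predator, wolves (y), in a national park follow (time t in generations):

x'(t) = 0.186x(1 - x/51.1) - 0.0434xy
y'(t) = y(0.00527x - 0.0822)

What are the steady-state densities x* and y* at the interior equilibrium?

x* ≈ 15.6, y* ≈ 2.98

From dy/dt = 0 with y > 0: 0.00527x* = 0.0822, so x* = 15.6.
Substitute into dx/dt = 0: 0.186(1 - 15.6/51.1) = 0.0434y*.
The bracket is 0.695, giving y* = 0.129/0.0434 = 2.98.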